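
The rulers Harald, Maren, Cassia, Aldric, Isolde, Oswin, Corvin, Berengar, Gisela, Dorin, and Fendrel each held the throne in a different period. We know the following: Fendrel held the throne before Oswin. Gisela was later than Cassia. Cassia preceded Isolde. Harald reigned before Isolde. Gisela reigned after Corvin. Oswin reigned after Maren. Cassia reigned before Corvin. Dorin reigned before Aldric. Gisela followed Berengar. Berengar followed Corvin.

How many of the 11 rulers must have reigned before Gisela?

Directly stated before Gisela: Berengar, Cassia, and Corvin.
No chain forces Maren (or any of the others) ahead of Gisela.
That's Berengar, Cassia, and Corvin — 3 in all.

3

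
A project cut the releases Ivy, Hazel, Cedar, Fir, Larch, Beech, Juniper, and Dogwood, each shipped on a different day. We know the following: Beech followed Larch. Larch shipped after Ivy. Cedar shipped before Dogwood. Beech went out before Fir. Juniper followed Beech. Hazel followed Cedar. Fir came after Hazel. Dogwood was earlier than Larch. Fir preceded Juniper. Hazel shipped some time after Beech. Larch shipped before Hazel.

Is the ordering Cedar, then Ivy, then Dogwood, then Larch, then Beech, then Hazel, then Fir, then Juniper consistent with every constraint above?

Check each stated constraint against the proposed order — e.g. Beech is ahead of Juniper; Cedar is ahead of Hazel. Every pair is in the required order; nothing is violated.

yes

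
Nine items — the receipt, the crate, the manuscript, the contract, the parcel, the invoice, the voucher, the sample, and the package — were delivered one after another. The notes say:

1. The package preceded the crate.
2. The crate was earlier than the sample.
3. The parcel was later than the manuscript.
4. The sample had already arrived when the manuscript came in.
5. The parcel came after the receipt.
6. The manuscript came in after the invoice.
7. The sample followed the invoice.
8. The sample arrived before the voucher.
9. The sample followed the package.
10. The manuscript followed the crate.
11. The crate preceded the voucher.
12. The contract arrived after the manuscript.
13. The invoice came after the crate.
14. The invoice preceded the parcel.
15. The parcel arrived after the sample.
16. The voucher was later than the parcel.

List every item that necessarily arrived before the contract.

Directly stated before the contract: the manuscript.
The crate reaches the contract via the crate → the manuscript → the contract.
The invoice reaches the contract via the invoice → the manuscript → the contract.
The package reaches the contract via the package → the sample → the manuscript → the contract.
Likewise the sample reaches the contract by chaining the stated constraints.

the crate, the invoice, the manuscript, the package, the sample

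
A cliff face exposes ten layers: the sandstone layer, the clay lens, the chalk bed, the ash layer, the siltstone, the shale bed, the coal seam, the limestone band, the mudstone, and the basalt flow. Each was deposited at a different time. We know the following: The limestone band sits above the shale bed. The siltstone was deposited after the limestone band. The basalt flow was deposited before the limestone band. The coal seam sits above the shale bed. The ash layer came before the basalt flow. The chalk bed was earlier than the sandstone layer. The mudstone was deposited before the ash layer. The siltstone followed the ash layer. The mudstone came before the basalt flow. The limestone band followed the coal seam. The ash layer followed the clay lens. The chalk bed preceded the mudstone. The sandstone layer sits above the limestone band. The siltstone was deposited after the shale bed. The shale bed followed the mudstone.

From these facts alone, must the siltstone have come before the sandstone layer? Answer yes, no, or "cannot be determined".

cannot be determined

No chain of stated constraints runs from the siltstone to the sandstone layer, and none runs from the sandstone layer to the siltstone either.
So the relative order of the siltstone and the sandstone layer is not fixed by the given facts.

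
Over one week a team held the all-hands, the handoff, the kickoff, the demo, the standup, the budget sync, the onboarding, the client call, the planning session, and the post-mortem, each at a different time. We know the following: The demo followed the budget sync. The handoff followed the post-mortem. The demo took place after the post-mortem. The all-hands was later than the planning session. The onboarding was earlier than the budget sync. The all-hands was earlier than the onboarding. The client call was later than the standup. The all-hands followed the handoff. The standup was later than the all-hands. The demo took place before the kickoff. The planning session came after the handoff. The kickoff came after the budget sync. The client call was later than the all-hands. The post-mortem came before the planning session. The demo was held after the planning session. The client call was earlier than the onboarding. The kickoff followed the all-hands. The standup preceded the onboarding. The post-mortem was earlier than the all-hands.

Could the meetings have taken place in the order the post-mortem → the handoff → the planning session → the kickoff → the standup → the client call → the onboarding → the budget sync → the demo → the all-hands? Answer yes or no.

The constraints require the all-hands before the client call, but in the proposed sequence the client call appears ahead of the all-hands. That one violation is enough.

no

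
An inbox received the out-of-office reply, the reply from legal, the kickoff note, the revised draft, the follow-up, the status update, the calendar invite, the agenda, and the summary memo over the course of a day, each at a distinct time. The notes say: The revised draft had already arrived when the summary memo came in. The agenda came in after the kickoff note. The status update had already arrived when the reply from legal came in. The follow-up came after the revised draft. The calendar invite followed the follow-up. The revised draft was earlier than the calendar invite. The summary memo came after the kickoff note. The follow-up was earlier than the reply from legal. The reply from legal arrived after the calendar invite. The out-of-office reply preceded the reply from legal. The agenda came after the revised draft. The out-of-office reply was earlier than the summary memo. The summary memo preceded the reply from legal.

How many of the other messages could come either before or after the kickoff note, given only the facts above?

5

Forced after the kickoff note: the agenda, the reply from legal, and the summary memo.
That leaves the calendar invite, the follow-up, the out-of-office reply, the revised draft, and the status update with no forced order relative to the kickoff note — 5.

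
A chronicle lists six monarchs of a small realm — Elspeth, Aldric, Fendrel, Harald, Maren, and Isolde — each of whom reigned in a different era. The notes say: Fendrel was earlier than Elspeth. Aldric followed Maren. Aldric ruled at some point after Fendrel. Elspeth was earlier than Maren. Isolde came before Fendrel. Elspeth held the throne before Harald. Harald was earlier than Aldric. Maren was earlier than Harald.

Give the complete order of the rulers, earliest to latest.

The constraints fix every adjacent pair, so only one ordering works:
Isolde → Fendrel → Elspeth → Maren → Harald → Aldric.

Isolde, Fendrel, Elspeth, Maren, Harald, Aldric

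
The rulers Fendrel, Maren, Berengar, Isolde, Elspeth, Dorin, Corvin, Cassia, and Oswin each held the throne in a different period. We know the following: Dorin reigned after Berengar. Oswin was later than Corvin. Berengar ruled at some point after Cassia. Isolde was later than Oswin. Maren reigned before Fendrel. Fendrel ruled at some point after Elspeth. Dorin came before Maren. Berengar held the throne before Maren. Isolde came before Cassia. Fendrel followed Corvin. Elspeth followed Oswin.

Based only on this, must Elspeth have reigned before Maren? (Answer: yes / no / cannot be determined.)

No chain of stated constraints runs from Elspeth to Maren, and none runs from Maren to Elspeth either.
So the relative order of Elspeth and Maren is not fixed by the given facts.

cannot be determined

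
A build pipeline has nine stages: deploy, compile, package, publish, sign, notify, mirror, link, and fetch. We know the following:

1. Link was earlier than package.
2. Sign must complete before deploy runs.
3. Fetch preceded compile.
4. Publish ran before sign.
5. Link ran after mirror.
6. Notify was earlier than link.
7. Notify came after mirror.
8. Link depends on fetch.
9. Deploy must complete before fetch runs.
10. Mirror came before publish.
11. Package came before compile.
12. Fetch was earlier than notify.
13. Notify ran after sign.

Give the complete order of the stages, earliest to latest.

The constraints fix every adjacent pair, so only one ordering works:
mirror → publish → sign → deploy → fetch → notify → link → package → compile.

mirror, publish, sign, deploy, fetch, notify, link, package, compile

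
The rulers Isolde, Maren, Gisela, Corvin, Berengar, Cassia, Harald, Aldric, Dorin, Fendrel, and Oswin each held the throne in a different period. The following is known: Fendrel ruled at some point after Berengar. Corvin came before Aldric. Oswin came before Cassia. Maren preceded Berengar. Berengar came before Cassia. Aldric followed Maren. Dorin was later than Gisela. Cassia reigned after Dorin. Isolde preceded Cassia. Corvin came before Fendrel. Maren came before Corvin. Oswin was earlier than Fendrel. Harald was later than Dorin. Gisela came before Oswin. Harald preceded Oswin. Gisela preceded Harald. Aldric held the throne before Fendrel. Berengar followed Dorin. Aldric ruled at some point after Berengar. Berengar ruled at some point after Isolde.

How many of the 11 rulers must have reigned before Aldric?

Directly stated before Aldric: Berengar, Corvin, and Maren.
Dorin reaches Aldric via Dorin → Berengar → Aldric.
Gisela reaches Aldric via Gisela → Dorin → Berengar → Aldric.
Isolde reaches Aldric via Isolde → Berengar → Aldric.
No chain forces Cassia (or any of the others) ahead of Aldric.
That's Berengar, Corvin, Dorin, Gisela, Isolde, and Maren — 6 in all.

6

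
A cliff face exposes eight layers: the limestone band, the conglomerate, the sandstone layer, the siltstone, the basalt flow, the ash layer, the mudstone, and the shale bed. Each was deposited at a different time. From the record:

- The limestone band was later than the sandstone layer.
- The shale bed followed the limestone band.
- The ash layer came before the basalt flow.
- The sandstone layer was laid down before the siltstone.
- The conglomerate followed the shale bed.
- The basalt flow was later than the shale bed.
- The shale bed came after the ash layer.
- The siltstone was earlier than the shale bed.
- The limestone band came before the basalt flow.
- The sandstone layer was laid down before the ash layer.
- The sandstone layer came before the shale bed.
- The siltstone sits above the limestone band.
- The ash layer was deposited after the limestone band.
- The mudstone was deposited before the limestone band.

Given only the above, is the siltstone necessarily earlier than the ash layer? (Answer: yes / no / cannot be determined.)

cannot be determined

No chain of stated constraints runs from the siltstone to the ash layer, and none runs from the ash layer to the siltstone either.
So the relative order of the siltstone and the ash layer is not fixed by the given facts.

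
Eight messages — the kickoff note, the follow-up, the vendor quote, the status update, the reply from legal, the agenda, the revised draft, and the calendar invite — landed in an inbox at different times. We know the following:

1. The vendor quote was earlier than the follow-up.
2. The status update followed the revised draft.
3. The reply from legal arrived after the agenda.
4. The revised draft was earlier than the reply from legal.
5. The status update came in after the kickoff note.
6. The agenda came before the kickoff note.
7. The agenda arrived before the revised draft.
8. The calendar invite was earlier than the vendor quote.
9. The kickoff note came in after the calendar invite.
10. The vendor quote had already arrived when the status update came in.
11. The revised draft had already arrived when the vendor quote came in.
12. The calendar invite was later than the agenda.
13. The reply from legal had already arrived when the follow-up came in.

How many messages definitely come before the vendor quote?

3

Directly stated before the vendor quote: the calendar invite and the revised draft.
The agenda reaches the vendor quote via the agenda → the revised draft → the vendor quote.
That's the agenda, the calendar invite, and the revised draft — 3 in all.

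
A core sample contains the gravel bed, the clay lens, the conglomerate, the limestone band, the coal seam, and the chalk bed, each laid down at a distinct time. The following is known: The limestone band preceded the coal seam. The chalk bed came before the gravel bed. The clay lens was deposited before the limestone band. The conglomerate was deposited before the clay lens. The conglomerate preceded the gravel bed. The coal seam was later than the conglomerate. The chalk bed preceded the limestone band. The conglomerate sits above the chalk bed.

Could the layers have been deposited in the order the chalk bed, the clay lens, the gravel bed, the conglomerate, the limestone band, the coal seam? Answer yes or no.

no

The constraints require the conglomerate before the gravel bed, but in the proposed sequence the gravel bed appears ahead of the conglomerate. That one violation is enough.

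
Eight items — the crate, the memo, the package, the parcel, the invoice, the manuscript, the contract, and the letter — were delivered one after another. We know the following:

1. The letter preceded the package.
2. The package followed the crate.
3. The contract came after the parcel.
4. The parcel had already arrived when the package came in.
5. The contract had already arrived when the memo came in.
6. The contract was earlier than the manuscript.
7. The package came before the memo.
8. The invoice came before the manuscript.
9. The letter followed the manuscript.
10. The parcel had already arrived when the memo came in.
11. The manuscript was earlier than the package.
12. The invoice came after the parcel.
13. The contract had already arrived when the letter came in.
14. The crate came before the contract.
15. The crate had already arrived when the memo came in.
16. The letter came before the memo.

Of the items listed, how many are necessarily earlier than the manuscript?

4

Directly stated before the manuscript: the contract and the invoice.
The crate reaches the manuscript via the crate → the contract → the manuscript.
The parcel reaches the manuscript via the parcel → the contract → the manuscript.
No chain forces the letter (or any of the others) ahead of the manuscript.
That's the contract, the crate, the invoice, and the parcel — 4 in all.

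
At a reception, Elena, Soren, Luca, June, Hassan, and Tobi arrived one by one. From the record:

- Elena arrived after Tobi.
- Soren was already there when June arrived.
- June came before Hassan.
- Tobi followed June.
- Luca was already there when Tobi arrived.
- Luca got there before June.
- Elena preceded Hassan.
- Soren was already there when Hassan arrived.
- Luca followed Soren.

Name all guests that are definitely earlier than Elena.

Directly stated before Elena: Tobi.
June reaches Elena via June → Tobi → Elena.
Luca reaches Elena via Luca → Tobi → Elena.
Soren reaches Elena via Soren → June → Tobi → Elena.
No chain forces Hassan ahead of Elena.

June, Luca, Soren, Tobi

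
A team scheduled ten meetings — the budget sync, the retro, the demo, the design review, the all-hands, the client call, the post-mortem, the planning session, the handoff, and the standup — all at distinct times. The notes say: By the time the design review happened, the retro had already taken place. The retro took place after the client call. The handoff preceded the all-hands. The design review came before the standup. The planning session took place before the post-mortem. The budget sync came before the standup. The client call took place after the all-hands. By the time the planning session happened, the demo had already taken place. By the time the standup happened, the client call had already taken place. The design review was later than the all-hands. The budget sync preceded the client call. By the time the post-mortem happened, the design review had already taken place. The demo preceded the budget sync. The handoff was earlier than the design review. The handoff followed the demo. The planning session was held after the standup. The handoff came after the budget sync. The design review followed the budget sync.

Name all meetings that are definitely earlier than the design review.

the all-hands, the budget sync, the client call, the demo, the handoff, the retro

Directly stated before the design review: the all-hands, the budget sync, the handoff, and the retro.
The client call reaches the design review via the client call → the retro → the design review.
The demo reaches the design review via the demo → the handoff → the design review.
No chain forces the standup (or any of the others) ahead of the design review.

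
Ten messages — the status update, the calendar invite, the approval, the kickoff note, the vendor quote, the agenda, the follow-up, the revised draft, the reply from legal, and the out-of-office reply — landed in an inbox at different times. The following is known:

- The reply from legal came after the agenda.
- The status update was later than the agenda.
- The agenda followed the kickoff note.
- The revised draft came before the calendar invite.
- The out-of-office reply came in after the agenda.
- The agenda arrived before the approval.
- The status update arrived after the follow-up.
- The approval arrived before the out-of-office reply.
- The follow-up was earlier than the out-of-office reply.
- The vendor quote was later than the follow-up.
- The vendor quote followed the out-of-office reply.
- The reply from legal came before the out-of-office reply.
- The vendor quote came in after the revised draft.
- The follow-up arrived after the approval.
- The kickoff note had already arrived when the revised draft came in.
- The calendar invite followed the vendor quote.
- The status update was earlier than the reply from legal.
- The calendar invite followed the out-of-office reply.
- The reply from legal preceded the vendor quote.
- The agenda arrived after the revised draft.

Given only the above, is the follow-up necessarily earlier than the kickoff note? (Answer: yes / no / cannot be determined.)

no

Tracing the constraints gives the kickoff note → the agenda → the approval → the follow-up, so the kickoff note must come before the follow-up.
That means the follow-up cannot be before the kickoff note.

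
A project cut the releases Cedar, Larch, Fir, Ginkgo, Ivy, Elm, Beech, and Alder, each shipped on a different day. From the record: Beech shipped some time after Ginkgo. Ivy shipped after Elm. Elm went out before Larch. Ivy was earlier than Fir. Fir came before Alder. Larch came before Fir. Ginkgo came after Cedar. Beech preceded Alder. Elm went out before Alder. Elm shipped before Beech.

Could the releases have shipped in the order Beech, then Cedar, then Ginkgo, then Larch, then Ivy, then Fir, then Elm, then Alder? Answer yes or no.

The constraints require Ginkgo before Beech, but in the proposed sequence Beech appears ahead of Ginkgo. That one violation is enough.

no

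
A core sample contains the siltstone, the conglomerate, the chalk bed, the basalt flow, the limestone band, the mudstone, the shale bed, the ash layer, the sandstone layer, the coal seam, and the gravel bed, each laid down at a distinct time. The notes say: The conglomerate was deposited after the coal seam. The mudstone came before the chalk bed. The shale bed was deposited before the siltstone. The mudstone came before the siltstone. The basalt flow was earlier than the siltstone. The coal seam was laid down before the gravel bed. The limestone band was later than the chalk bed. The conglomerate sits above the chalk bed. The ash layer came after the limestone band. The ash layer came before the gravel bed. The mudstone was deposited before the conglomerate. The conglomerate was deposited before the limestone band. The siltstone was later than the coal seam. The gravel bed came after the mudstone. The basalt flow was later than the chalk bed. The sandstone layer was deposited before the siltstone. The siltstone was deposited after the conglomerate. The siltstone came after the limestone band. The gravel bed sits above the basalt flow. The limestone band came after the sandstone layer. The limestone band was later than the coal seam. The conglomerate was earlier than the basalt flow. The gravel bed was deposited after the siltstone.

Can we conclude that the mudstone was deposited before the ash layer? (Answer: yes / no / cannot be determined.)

yes

Chain the constraints: the mudstone → the conglomerate → the limestone band → the ash layer. Each link is directly stated, so the mudstone comes before the ash layer.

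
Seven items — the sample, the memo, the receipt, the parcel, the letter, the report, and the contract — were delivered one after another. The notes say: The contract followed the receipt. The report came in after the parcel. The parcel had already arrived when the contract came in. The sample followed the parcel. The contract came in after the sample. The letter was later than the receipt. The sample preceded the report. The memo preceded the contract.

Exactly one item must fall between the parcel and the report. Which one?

Tracing the constraints gives the parcel → the sample → the report, so the sample sits after the parcel and before the report.
No other item is forced both after the parcel and before the report.

the sample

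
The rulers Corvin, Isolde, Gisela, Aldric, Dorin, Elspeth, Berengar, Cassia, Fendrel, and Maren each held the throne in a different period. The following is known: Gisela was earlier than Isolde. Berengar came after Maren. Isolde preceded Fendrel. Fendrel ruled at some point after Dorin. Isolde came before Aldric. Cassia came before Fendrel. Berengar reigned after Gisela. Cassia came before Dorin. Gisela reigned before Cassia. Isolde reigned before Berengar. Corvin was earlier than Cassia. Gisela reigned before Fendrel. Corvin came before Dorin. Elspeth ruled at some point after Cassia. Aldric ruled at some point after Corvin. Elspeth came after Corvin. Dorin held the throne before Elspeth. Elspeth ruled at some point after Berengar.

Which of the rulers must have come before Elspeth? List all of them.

Berengar, Cassia, Corvin, Dorin, Gisela, Isolde, Maren

Directly stated before Elspeth: Berengar, Cassia, Corvin, and Dorin.
Gisela reaches Elspeth via Gisela → Cassia → Elspeth.
Isolde reaches Elspeth via Isolde → Berengar → Elspeth.
Maren reaches Elspeth via Maren → Berengar → Elspeth.
No chain forces Fendrel (or any of the others) ahead of Elspeth.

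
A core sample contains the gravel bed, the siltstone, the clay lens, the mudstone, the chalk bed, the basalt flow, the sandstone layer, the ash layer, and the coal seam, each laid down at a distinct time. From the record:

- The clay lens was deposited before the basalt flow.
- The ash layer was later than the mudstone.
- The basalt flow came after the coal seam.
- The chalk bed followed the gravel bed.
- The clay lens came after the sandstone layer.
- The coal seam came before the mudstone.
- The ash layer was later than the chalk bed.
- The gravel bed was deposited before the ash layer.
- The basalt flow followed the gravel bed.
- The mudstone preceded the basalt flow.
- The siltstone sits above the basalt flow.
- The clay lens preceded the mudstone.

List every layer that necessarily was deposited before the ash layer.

Directly stated before the ash layer: the chalk bed, the gravel bed, and the mudstone.
The clay lens reaches the ash layer via the clay lens → the mudstone → the ash layer.
The coal seam reaches the ash layer via the coal seam → the mudstone → the ash layer.
The sandstone layer reaches the ash layer via the sandstone layer → the clay lens → the mudstone → the ash layer.

the chalk bed, the clay lens, the coal seam, the gravel bed, the mudstone, the sandstone layer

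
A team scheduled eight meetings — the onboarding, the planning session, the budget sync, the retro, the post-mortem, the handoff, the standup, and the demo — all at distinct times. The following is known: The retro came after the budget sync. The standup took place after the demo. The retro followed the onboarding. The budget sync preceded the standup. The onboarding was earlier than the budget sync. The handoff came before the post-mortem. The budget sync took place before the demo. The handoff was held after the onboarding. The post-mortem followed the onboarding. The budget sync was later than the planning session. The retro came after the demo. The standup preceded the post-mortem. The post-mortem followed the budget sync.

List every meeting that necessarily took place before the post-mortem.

the budget sync, the demo, the handoff, the onboarding, the planning session, the standup

Directly stated before the post-mortem: the budget sync, the handoff, the onboarding, and the standup.
The demo reaches the post-mortem via the demo → the standup → the post-mortem.
The planning session reaches the post-mortem via the planning session → the budget sync → the post-mortem.
No chain forces the retro ahead of the post-mortem.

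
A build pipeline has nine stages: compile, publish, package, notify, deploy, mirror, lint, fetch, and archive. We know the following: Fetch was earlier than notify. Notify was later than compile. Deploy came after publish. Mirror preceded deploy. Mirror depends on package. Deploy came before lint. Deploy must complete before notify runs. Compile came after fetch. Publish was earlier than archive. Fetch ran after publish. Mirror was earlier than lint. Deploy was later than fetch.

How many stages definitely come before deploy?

Directly stated before deploy: fetch, mirror, and publish.
Package reaches deploy via package → mirror → deploy.
That's fetch, mirror, package, and publish — 4 in all.

4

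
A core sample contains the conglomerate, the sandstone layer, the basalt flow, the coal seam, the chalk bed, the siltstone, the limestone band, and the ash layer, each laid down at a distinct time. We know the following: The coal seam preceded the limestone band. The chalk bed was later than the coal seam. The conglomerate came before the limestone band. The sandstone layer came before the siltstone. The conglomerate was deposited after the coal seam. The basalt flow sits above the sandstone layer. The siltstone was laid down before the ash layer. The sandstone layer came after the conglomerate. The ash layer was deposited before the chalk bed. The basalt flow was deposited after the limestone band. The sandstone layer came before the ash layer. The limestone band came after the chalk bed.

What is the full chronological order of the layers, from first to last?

The constraints fix every adjacent pair, so only one ordering works:
the coal seam → the conglomerate → the sandstone layer → the siltstone → the ash layer → the chalk bed → the limestone band → the basalt flow.

the coal seam, the conglomerate, the sandstone layer, the siltstone, the ash layer, the chalk bed, the limestone band, the basalt flow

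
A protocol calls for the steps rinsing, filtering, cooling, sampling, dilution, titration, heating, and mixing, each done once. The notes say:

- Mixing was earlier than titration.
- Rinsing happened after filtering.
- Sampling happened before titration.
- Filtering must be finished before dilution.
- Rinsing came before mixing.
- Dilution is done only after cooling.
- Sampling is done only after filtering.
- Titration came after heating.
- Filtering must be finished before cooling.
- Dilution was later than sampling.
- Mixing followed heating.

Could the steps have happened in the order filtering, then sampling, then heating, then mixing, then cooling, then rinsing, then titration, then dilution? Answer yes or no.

no

The constraints require rinsing before mixing, but in the proposed sequence mixing appears ahead of rinsing. That one violation is enough.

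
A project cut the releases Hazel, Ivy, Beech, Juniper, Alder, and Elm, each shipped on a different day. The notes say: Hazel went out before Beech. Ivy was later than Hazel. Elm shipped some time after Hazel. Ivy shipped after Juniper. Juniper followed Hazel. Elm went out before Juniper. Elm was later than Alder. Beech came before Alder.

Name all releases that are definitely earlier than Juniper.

Directly stated before Juniper: Elm and Hazel.
Alder reaches Juniper via Alder → Elm → Juniper.
Beech reaches Juniper via Beech → Alder → Elm → Juniper.
No chain forces Ivy ahead of Juniper.

Alder, Beech, Elm, Hazel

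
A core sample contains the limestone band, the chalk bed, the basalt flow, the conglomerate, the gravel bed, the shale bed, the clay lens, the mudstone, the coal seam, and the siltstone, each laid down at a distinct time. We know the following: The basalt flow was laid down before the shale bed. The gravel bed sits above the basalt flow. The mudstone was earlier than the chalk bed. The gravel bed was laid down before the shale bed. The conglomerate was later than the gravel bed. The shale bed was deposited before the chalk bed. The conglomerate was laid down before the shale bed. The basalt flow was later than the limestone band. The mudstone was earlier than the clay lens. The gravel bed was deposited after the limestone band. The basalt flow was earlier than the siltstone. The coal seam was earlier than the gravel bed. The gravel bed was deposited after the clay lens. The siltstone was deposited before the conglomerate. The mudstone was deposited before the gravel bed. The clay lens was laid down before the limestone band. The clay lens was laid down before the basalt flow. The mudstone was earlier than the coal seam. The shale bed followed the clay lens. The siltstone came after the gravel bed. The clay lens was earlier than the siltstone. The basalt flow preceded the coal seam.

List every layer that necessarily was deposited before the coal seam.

Directly stated before the coal seam: the basalt flow and the mudstone.
The clay lens reaches the coal seam via the clay lens → the basalt flow → the coal seam.
The limestone band reaches the coal seam via the limestone band → the basalt flow → the coal seam.
No chain forces the conglomerate (or any of the others) ahead of the coal seam.

the basalt flow, the clay lens, the limestone band, the mudstone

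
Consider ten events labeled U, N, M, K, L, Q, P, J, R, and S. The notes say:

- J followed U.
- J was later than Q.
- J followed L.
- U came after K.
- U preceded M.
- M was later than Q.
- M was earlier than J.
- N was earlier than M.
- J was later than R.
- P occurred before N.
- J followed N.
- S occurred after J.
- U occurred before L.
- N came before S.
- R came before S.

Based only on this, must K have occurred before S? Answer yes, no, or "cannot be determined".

Chain the constraints: K → U → J → S. Each link is directly stated, so K comes before S.

yes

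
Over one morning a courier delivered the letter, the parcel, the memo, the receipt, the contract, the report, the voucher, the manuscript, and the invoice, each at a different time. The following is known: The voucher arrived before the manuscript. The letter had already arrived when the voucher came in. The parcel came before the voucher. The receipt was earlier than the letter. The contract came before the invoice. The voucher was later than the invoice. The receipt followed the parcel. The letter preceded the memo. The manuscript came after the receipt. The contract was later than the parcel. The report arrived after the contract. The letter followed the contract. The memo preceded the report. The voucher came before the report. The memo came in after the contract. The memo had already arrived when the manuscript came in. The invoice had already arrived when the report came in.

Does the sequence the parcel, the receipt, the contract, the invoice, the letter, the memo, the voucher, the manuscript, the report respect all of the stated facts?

Check each stated constraint against the proposed order — e.g. the receipt is ahead of the manuscript; the contract is ahead of the report. Every pair is in the required order; nothing is violated.

yes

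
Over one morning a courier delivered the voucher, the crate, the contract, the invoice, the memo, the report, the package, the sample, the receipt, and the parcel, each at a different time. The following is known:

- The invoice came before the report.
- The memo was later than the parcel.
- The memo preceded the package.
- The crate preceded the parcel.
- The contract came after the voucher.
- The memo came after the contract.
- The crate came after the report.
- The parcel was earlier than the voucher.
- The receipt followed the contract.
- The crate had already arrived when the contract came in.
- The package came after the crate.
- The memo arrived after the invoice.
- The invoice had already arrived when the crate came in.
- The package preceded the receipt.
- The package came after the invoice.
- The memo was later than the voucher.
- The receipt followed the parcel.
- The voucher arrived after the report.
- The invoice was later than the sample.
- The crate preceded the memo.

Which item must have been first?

the sample

The sample has a chain of constraints placing it before every other item, so the sample must be first.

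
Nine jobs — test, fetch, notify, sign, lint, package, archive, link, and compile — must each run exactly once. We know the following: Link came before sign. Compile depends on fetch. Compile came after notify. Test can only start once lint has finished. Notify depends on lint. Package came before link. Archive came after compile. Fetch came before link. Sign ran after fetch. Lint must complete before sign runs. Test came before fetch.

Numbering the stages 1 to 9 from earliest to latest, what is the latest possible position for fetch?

Fetch must come before archive, compile, link, and sign — 4 stages forced after it.
Everything else can be placed before fetch in some valid order, so fetch can sit as late as position 9 − 4 = 5.

5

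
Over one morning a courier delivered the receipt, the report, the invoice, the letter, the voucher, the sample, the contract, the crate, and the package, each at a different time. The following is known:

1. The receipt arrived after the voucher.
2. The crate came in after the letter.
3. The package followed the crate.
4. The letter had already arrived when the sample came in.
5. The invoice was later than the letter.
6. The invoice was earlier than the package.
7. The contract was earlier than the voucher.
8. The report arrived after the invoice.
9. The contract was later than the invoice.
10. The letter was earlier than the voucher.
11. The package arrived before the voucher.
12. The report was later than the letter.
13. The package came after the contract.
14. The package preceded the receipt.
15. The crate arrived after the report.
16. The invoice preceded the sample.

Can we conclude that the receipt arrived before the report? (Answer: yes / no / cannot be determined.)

no

Tracing the constraints gives the report → the crate → the package → the receipt, so the report must come before the receipt.
That means the receipt cannot be before the report.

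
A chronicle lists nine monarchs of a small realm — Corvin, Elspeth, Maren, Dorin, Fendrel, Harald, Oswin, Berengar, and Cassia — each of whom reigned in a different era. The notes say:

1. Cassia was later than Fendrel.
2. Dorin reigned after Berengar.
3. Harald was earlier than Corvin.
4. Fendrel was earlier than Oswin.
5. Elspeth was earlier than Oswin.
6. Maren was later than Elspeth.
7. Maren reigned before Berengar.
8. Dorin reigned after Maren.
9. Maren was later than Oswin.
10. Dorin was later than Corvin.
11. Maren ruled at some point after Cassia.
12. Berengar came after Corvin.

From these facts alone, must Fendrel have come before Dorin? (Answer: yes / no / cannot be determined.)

Chain the constraints: Fendrel → Cassia → Maren → Dorin. Each link is directly stated, so Fendrel comes before Dorin.

yes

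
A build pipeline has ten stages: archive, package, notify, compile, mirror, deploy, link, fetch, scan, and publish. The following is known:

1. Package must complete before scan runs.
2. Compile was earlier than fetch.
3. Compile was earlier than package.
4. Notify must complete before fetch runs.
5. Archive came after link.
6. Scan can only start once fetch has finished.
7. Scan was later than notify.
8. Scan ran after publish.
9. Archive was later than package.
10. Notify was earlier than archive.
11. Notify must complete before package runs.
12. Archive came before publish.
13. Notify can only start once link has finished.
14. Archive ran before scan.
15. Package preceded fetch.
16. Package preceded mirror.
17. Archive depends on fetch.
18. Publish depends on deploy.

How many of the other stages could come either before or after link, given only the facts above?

2

Forced after link: archive, fetch, mirror, notify, package, publish, and scan.
That leaves compile and deploy with no forced order relative to link — 2.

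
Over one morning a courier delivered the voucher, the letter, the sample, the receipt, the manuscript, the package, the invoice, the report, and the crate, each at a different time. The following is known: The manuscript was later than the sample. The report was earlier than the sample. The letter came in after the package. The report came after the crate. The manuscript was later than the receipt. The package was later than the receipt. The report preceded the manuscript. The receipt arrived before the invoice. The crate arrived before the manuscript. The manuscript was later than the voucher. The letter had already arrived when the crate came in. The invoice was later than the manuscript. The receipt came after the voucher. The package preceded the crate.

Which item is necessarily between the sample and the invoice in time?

Tracing the constraints gives the sample → the manuscript → the invoice, so the manuscript sits after the sample and before the invoice.
No other item is forced both after the sample and before the invoice.

the manuscript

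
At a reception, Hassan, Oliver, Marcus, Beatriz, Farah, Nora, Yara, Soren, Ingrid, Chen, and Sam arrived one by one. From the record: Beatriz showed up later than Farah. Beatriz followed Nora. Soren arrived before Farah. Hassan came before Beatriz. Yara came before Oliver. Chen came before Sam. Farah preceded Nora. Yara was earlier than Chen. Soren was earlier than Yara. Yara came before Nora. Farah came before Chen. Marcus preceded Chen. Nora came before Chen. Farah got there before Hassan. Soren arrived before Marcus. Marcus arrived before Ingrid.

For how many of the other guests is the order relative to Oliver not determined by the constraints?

Forced before Oliver: Soren and Yara.
That leaves Beatriz, Chen, Farah, Hassan, Ingrid, Marcus, Nora, and Sam with no forced order relative to Oliver — 8.

8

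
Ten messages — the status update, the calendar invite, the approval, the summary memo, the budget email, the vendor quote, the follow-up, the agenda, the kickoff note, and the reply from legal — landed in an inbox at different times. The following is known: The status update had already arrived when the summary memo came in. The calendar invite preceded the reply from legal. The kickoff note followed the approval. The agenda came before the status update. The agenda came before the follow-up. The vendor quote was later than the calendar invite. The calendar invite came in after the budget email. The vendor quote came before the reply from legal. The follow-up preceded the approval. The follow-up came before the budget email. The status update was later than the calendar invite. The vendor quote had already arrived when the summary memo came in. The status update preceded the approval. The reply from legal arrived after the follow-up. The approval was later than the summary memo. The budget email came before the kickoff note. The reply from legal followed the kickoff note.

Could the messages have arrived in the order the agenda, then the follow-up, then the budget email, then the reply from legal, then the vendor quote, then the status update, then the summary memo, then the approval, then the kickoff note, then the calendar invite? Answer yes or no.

The constraints require the kickoff note before the reply from legal, but in the proposed sequence the reply from legal appears ahead of the kickoff note. That one violation is enough.

no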